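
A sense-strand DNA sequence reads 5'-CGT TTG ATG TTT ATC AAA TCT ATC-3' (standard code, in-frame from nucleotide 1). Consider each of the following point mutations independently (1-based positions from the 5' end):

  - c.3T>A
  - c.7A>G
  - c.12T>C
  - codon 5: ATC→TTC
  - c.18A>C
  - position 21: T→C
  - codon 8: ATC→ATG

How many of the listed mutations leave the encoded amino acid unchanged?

Codon 1: CGT (Arg) → CGA (Arg) — synonymous.
Codon 3: ATG (Met) → GTG (Val) — missense.
Codon 4: TTT (Phe) → TTC (Phe) — synonymous.
Codon 5: ATC (Ile) → TTC (Phe) — missense.
Codon 6: AAA (Lys) → AAC (Asn) — missense.
Codon 7: TCT (Ser) → TCC (Ser) — synonymous.
Codon 8: ATC (Ile) → ATG (Met) — missense.
Synonymous: 3 of 7.

3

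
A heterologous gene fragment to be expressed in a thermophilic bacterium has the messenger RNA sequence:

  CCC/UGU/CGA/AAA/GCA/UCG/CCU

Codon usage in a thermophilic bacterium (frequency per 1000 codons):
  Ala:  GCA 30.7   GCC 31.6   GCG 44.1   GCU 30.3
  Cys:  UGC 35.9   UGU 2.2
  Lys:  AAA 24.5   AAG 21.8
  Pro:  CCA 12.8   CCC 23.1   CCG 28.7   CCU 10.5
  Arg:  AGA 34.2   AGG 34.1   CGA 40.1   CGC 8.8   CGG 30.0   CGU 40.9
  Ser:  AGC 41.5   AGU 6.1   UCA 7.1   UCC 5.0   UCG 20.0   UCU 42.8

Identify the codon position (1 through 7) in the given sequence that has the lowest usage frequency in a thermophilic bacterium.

2

Codon 1 CCC (Pro): 23.1 per 1000.
Codon 2 UGU (Cys): 2.2 per 1000.
Codon 3 CGA (Arg): 40.1 per 1000.
Codon 4 AAA (Lys): 24.5 per 1000.
Codon 5 GCA (Ala): 30.7 per 1000.
Codon 6 UCG (Ser): 20.0 per 1000.
Codon 7 CCU (Pro): 10.5 per 1000.
Lowest frequency is 2.2 at codon 2.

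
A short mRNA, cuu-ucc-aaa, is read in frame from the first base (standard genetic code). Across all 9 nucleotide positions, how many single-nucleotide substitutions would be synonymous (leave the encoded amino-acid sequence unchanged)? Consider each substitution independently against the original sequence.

7

Codon 1 (CUU, Leu): 3 synonymous substitutions.
Codon 2 (UCC, Ser): 3 synonymous substitutions.
Codon 3 (AAA, Lys): 1 synonymous substitution.
Total: 3 + 3 + 1 = 7.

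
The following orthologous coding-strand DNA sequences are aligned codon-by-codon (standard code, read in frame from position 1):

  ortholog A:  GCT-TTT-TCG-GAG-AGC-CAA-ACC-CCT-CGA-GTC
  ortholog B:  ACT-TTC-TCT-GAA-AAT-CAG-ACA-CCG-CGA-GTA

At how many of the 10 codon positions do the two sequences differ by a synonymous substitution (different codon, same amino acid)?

7

Codon 1: GCT Ala / ACT Thr — nonsynonymous.
Codon 2: TTT Phe / TTC Phe — synonymous.
Codon 3: TCG Ser / TCT Ser — synonymous.
Codon 4: GAG Glu / GAA Glu — synonymous.
Codon 5: AGC Ser / AAT Asn — nonsynonymous.
Codon 6: CAA Gln / CAG Gln — synonymous.
Codon 7: ACC Thr / ACA Thr — synonymous.
Codon 8: CCT Pro / CCG Pro — synonymous.
Codon 9: CGA Arg / CGA Arg — identical.
Codon 10: GTC Val / GTA Val — synonymous.
Synonymous differences: 7.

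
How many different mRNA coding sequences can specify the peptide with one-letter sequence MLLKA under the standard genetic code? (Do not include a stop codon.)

Met: 1 codon.
Leu: 6 codons.
Leu: 6 codons.
Lys: 2 codons.
Ala: 4 codons.
1 × 6 × 6 × 2 × 4 = 288.

288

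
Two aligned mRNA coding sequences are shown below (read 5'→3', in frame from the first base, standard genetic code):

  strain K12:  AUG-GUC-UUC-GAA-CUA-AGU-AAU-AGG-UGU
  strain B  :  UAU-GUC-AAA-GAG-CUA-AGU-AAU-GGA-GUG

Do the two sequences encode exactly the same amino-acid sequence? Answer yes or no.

Codon 1: AUG Met / UAU Tyr — nonsynonymous.
Codon 2: GUC Val / GUC Val — identical.
Codon 3: UUC Phe / AAA Lys — nonsynonymous.
Codon 4: GAA Glu / GAG Glu — synonymous.
Codon 5: CUA Leu / CUA Leu — identical.
Codon 6: AGU Ser / AGU Ser — identical.
Codon 7: AAU Asn / AAU Asn — identical.
Codon 8: AGG Arg / GGA Gly — nonsynonymous.
Codon 9: UGU Cys / GUG Val — nonsynonymous.
Nonsynonymous differences: 4 → different protein.

no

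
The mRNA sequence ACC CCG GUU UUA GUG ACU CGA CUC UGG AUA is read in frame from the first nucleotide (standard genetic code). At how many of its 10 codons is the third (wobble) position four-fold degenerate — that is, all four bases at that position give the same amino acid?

7

Codon 1 ACC (Thr): third position 4-fold.
Codon 2 CCG (Pro): third position 4-fold.
Codon 3 GUU (Val): third position 4-fold.
Codon 4 UUA (Leu): third position 2-fold.
Codon 5 GUG (Val): third position 4-fold.
Codon 6 ACU (Thr): third position 4-fold.
Codon 7 CGA (Arg): third position 4-fold.
Codon 8 CUC (Leu): third position 4-fold.
Codon 9 UGG (Trp): third position 1-fold.
Codon 10 AUA (Ile): third position 3-fold.
Four-fold degenerate third positions: 7.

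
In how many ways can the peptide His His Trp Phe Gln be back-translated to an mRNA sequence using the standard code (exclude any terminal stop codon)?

16

His: 2 codons.
His: 2 codons.
Trp: 1 codon.
Phe: 2 codons.
Gln: 2 codons.
2 × 2 × 1 × 2 × 2 = 16.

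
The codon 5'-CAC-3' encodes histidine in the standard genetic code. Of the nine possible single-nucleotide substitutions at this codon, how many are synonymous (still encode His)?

Position 1: none → 0 synonymous.
Position 2: none → 0 synonymous.
Position 3: CAT → 1 synonymous.
Total: 0 + 0 + 1 = 1.

1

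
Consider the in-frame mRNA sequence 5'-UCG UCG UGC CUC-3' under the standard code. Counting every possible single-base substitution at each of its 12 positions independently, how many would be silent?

10

Codon 1 (UCG, Ser): 3 synonymous substitutions.
Codon 2 (UCG, Ser): 3 synonymous substitutions.
Codon 3 (UGC, Cys): 1 synonymous substitution.
Codon 4 (CUC, Leu): 3 synonymous substitutions.
Total: 3 + 3 + 1 + 3 = 10.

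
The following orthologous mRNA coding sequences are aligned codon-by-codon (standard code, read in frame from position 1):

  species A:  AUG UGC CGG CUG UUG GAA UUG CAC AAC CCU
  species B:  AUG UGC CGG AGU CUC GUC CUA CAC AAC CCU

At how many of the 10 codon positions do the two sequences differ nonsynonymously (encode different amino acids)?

2

Codon 1: AUG Met / AUG Met — identical.
Codon 2: UGC Cys / UGC Cys — identical.
Codon 3: CGG Arg / CGG Arg — identical.
Codon 4: CUG Leu / AGU Ser — nonsynonymous.
Codon 5: UUG Leu / CUC Leu — synonymous.
Codon 6: GAA Glu / GUC Val — nonsynonymous.
Codon 7: UUG Leu / CUA Leu — synonymous.
Codon 8: CAC His / CAC His — identical.
Codon 9: AAC Asn / AAC Asn — identical.
Codon 10: CCU Pro / CCU Pro — identical.
Nonsynonymous differences: 2.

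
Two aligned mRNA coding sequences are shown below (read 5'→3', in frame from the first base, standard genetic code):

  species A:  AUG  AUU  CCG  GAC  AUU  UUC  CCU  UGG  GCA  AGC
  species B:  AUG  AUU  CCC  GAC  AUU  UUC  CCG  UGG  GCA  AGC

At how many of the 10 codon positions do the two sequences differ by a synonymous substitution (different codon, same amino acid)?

2

Codon 1: AUG Met / AUG Met — identical.
Codon 2: AUU Ile / AUU Ile — identical.
Codon 3: CCG Pro / CCC Pro — synonymous.
Codon 4: GAC Asp / GAC Asp — identical.
Codon 5: AUU Ile / AUU Ile — identical.
Codon 6: UUC Phe / UUC Phe — identical.
Codon 7: CCU Pro / CCG Pro — synonymous.
Codon 8: UGG Trp / UGG Trp — identical.
Codon 9: GCA Ala / GCA Ala — identical.
Codon 10: AGC Ser / AGC Ser — identical.
Synonymous differences: 2.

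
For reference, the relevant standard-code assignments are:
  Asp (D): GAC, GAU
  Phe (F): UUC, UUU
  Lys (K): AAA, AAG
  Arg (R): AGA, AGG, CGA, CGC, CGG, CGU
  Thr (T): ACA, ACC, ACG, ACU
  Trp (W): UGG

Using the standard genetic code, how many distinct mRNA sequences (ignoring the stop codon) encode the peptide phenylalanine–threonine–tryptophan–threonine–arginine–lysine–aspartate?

768

Phe: 2 codons.
Thr: 4 codons.
Trp: 1 codon.
Thr: 4 codons.
Arg: 6 codons.
Lys: 2 codons.
Asp: 2 codons.
2 × 4 × 1 × 4 × 6 × 2 × 2 = 768.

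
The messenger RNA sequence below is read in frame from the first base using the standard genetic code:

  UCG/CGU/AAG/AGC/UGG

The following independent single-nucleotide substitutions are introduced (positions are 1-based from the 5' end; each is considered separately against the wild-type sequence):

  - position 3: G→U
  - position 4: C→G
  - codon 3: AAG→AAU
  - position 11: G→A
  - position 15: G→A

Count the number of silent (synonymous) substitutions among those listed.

Codon 1: UCG (Ser) → UCU (Ser) — synonymous.
Codon 2: CGU (Arg) → GGU (Gly) — missense.
Codon 3: AAG (Lys) → AAU (Asn) — missense.
Codon 4: AGC (Ser) → AAC (Asn) — missense.
Codon 5: UGG (Trp) → UGA (Stop) — nonsense.
Synonymous: 1 of 5.

1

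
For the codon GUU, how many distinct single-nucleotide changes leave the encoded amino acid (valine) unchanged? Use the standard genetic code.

Position 1: none → 0 synonymous.
Position 2: none → 0 synonymous.
Position 3: GUC, GUA, GUG → 3 synonymous.
Total: 0 + 0 + 3 = 3.

3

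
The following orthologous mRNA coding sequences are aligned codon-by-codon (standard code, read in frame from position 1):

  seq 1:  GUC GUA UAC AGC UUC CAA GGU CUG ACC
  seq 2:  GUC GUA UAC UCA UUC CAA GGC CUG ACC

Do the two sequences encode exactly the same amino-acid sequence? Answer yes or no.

yes

Codon 1: GUC Val / GUC Val — identical.
Codon 2: GUA Val / GUA Val — identical.
Codon 3: UAC Tyr / UAC Tyr — identical.
Codon 4: AGC Ser / UCA Ser — synonymous.
Codon 5: UUC Phe / UUC Phe — identical.
Codon 6: CAA Gln / CAA Gln — identical.
Codon 7: GGU Gly / GGC Gly — synonymous.
Codon 8: CUG Leu / CUG Leu — identical.
Codon 9: ACC Thr / ACC Thr — identical.
Nonsynonymous differences: 0 → same protein.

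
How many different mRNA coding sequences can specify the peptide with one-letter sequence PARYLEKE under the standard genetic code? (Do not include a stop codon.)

9216

Pro: 4 codons.
Ala: 4 codons.
Arg: 6 codons.
Tyr: 2 codons.
Leu: 6 codons.
Glu: 2 codons.
Lys: 2 codons.
Glu: 2 codons.
4 × 4 × 6 × 2 × 6 × 2 × 2 × 2 = 9216.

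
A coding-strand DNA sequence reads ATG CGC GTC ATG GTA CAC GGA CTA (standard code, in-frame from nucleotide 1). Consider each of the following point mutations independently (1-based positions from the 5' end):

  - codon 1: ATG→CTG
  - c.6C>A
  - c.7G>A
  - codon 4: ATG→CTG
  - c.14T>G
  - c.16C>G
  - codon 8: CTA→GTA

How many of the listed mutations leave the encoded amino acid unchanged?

Codon 1: ATG (Met) → CTG (Leu) — missense.
Codon 2: CGC (Arg) → CGA (Arg) — synonymous.
Codon 3: GTC (Val) → ATC (Ile) — missense.
Codon 4: ATG (Met) → CTG (Leu) — missense.
Codon 5: GTA (Val) → GGA (Gly) — missense.
Codon 6: CAC (His) → GAC (Asp) — missense.
Codon 8: CTA (Leu) → GTA (Val) — missense.
Synonymous: 1 of 7.

1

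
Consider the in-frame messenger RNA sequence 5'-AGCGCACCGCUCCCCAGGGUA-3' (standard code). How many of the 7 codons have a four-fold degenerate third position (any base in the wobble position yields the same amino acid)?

Codon 1 AGC (Ser): third position 2-fold.
Codon 2 GCA (Ala): third position 4-fold.
Codon 3 CCG (Pro): third position 4-fold.
Codon 4 CUC (Leu): third position 4-fold.
Codon 5 CCC (Pro): third position 4-fold.
Codon 6 AGG (Arg): third position 2-fold.
Codon 7 GUA (Val): third position 4-fold.
Four-fold degenerate third positions: 5.

5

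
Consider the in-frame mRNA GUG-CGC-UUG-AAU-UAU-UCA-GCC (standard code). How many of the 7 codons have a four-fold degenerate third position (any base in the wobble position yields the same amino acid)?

4

Codon 1 GUG (Val): third position 4-fold.
Codon 2 CGC (Arg): third position 4-fold.
Codon 3 UUG (Leu): third position 2-fold.
Codon 4 AAU (Asn): third position 2-fold.
Codon 5 UAU (Tyr): third position 2-fold.
Codon 6 UCA (Ser): third position 4-fold.
Codon 7 GCC (Ala): third position 4-fold.
Four-fold degenerate third positions: 4.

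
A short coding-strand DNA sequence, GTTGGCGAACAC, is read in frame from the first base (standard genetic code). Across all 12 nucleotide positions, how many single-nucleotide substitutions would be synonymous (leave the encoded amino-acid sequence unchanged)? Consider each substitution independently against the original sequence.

8

Codon 1 (GTT, Val): 3 synonymous substitutions.
Codon 2 (GGC, Gly): 3 synonymous substitutions.
Codon 3 (GAA, Glu): 1 synonymous substitution.
Codon 4 (CAC, His): 1 synonymous substitution.
Total: 3 + 3 + 1 + 1 = 8.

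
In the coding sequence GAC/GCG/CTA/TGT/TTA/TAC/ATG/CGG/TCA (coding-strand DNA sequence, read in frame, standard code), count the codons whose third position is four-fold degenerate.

4

Codon 1 GAC (Asp): third position 2-fold.
Codon 2 GCG (Ala): third position 4-fold.
Codon 3 CTA (Leu): third position 4-fold.
Codon 4 TGT (Cys): third position 2-fold.
Codon 5 TTA (Leu): third position 2-fold.
Codon 6 TAC (Tyr): third position 2-fold.
Codon 7 ATG (Met): third position 1-fold.
Codon 8 CGG (Arg): third position 4-fold.
Codon 9 TCA (Ser): third position 4-fold.
Four-fold degenerate third positions: 4.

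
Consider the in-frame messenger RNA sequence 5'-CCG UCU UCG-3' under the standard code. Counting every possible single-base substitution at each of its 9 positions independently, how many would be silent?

9

Codon 1 (CCG, Pro): 3 synonymous substitutions.
Codon 2 (UCU, Ser): 3 synonymous substitutions.
Codon 3 (UCG, Ser): 3 synonymous substitutions.
Total: 3 + 3 + 3 = 9.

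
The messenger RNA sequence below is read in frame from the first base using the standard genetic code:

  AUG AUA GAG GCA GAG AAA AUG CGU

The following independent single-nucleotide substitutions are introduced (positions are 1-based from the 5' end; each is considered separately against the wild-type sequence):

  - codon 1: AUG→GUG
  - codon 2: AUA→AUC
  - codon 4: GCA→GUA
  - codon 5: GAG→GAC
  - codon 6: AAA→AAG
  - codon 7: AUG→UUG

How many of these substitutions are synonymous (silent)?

Codon 1: AUG (Met) → GUG (Val) — missense.
Codon 2: AUA (Ile) → AUC (Ile) — synonymous.
Codon 4: GCA (Ala) → GUA (Val) — missense.
Codon 5: GAG (Glu) → GAC (Asp) — missense.
Codon 6: AAA (Lys) → AAG (Lys) — synonymous.
Codon 7: AUG (Met) → UUG (Leu) — missense.
Synonymous: 2 of 6.

2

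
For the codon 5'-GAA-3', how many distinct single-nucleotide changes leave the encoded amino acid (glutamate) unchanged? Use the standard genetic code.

1

Position 1: none → 0 synonymous.
Position 2: none → 0 synonymous.
Position 3: GAG → 1 synonymous.
Total: 0 + 0 + 1 = 1.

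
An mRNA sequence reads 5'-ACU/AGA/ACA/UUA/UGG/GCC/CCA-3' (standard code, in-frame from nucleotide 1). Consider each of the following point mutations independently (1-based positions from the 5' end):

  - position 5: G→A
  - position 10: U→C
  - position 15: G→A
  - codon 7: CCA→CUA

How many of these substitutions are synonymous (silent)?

Codon 2: AGA (Arg) → AAA (Lys) — missense.
Codon 4: UUA (Leu) → CUA (Leu) — synonymous.
Codon 5: UGG (Trp) → UGA (Stop) — nonsense.
Codon 7: CCA (Pro) → CUA (Leu) — missense.
Synonymous: 1 of 4.

1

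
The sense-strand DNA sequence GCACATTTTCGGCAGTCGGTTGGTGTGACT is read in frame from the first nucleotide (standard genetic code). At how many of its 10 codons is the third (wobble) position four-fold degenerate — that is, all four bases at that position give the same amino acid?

7

Codon 1 GCA (Ala): third position 4-fold.
Codon 2 CAT (His): third position 2-fold.
Codon 3 TTT (Phe): third position 2-fold.
Codon 4 CGG (Arg): third position 4-fold.
Codon 5 CAG (Gln): third position 2-fold.
Codon 6 TCG (Ser): third position 4-fold.
Codon 7 GTT (Val): third position 4-fold.
Codon 8 GGT (Gly): third position 4-fold.
Codon 9 GTG (Val): third position 4-fold.
Codon 10 ACT (Thr): third position 4-fold.
Four-fold degenerate third positions: 7.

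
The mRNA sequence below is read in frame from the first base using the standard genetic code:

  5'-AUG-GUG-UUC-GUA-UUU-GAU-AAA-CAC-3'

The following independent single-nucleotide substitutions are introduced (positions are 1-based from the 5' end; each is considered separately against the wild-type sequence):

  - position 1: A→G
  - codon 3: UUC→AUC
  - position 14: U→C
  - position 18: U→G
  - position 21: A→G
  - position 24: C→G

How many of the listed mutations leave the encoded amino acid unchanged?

1

Codon 1: AUG (Met) → GUG (Val) — missense.
Codon 3: UUC (Phe) → AUC (Ile) — missense.
Codon 5: UUU (Phe) → UCU (Ser) — missense.
Codon 6: GAU (Asp) → GAG (Glu) — missense.
Codon 7: AAA (Lys) → AAG (Lys) — synonymous.
Codon 8: CAC (His) → CAG (Gln) — missense.
Synonymous: 1 of 6.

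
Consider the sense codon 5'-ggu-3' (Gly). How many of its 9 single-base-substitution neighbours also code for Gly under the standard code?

Position 1: none → 0 synonymous.
Position 2: none → 0 synonymous.
Position 3: GGC, GGA, GGG → 3 synonymous.
Total: 0 + 0 + 3 = 3.

3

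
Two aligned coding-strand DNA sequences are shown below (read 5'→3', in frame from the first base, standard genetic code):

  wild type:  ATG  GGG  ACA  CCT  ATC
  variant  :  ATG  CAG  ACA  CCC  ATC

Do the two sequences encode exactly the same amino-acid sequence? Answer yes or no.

no

Codon 1: ATG Met / ATG Met — identical.
Codon 2: GGG Gly / CAG Gln — nonsynonymous.
Codon 3: ACA Thr / ACA Thr — identical.
Codon 4: CCT Pro / CCC Pro — synonymous.
Codon 5: ATC Ile / ATC Ile — identical.
Nonsynonymous differences: 1 → different protein.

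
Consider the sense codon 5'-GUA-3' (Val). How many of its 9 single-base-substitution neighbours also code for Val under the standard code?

3

Position 1: none → 0 synonymous.
Position 2: none → 0 synonymous.
Position 3: GUU, GUC, GUG → 3 synonymous.
Total: 0 + 0 + 3 = 3.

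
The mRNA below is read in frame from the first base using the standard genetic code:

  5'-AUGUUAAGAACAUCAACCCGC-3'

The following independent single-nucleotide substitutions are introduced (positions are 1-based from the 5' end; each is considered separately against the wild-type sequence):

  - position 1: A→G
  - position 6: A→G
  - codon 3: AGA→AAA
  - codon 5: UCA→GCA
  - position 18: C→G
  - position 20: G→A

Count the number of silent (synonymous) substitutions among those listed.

Codon 1: AUG (Met) → GUG (Val) — missense.
Codon 2: UUA (Leu) → UUG (Leu) — synonymous.
Codon 3: AGA (Arg) → AAA (Lys) — missense.
Codon 5: UCA (Ser) → GCA (Ala) — missense.
Codon 6: ACC (Thr) → ACG (Thr) — synonymous.
Codon 7: CGC (Arg) → CAC (His) — missense.
Synonymous: 2 of 6.

2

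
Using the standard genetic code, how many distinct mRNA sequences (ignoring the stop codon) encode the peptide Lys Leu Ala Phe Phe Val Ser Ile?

13824

Lys: 2 codons.
Leu: 6 codons.
Ala: 4 codons.
Phe: 2 codons.
Phe: 2 codons.
Val: 4 codons.
Ser: 6 codons.
Ile: 3 codons.
2 × 6 × 4 × 2 × 2 × 4 × 6 × 3 = 13824.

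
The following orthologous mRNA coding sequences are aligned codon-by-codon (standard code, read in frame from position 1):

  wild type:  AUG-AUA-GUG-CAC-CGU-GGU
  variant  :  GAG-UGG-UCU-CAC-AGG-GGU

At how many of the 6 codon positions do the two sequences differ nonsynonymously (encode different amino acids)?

Codon 1: AUG Met / GAG Glu — nonsynonymous.
Codon 2: AUA Ile / UGG Trp — nonsynonymous.
Codon 3: GUG Val / UCU Ser — nonsynonymous.
Codon 4: CAC His / CAC His — identical.
Codon 5: CGU Arg / AGG Arg — synonymous.
Codon 6: GGU Gly / GGU Gly — identical.
Nonsynonymous differences: 3.

3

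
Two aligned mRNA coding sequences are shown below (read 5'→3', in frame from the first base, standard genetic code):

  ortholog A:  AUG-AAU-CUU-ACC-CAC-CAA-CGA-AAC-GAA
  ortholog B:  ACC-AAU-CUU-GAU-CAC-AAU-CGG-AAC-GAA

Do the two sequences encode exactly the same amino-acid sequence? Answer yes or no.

no

Codon 1: AUG Met / ACC Thr — nonsynonymous.
Codon 2: AAU Asn / AAU Asn — identical.
Codon 3: CUU Leu / CUU Leu — identical.
Codon 4: ACC Thr / GAU Asp — nonsynonymous.
Codon 5: CAC His / CAC His — identical.
Codon 6: CAA Gln / AAU Asn — nonsynonymous.
Codon 7: CGA Arg / CGG Arg — synonymous.
Codon 8: AAC Asn / AAC Asn — identical.
Codon 9: GAA Glu / GAA Glu — identical.
Nonsynonymous differences: 3 → different protein.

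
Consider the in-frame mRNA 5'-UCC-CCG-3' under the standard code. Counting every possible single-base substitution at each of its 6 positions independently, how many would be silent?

Codon 1 (UCC, Ser): 3 synonymous substitutions.
Codon 2 (CCG, Pro): 3 synonymous substitutions.
Total: 3 + 3 = 6.

6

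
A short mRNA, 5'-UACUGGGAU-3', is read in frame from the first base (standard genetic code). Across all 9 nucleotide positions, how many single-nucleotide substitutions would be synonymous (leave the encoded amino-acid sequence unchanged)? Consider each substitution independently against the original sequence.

Codon 1 (UAC, Tyr): 1 synonymous substitution.
Codon 2 (UGG, Trp): 0 synonymous substitutions.
Codon 3 (GAU, Asp): 1 synonymous substitution.
Total: 1 + 0 + 1 = 2.

2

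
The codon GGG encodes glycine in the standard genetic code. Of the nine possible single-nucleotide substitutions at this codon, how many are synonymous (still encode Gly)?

Position 1: none → 0 synonymous.
Position 2: none → 0 synonymous.
Position 3: GGU, GGC, GGA → 3 synonymous.
Total: 0 + 0 + 3 = 3.

3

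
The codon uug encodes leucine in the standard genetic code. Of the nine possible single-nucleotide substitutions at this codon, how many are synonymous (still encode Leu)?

2

Position 1: CUG → 1 synonymous.
Position 2: none → 0 synonymous.
Position 3: UUA → 1 synonymous.
Total: 1 + 0 + 1 = 2.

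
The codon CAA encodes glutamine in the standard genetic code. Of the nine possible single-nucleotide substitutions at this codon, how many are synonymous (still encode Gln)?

Position 1: none → 0 synonymous.
Position 2: none → 0 synonymous.
Position 3: CAG → 1 synonymous.
Total: 0 + 0 + 1 = 1.

1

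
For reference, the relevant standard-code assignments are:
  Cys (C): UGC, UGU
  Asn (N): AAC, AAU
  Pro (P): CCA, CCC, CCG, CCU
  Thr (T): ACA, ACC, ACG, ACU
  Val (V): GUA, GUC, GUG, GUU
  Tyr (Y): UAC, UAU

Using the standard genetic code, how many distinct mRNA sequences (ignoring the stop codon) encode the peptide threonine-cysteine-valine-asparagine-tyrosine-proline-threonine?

2048

Thr: 4 codons.
Cys: 2 codons.
Val: 4 codons.
Asn: 2 codons.
Tyr: 2 codons.
Pro: 4 codons.
Thr: 4 codons.
4 × 2 × 4 × 2 × 2 × 4 × 4 = 2048.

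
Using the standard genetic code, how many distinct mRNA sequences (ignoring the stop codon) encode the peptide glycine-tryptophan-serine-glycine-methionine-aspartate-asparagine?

384

Gly: 4 codons.
Trp: 1 codon.
Ser: 6 codons.
Gly: 4 codons.
Met: 1 codon.
Asp: 2 codons.
Asn: 2 codons.
4 × 1 × 6 × 4 × 1 × 2 × 2 = 384.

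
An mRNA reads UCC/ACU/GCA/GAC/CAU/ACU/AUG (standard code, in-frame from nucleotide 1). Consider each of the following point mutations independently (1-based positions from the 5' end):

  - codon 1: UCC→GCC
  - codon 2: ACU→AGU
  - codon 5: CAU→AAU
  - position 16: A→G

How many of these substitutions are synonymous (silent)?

0

Codon 1: UCC (Ser) → GCC (Ala) — missense.
Codon 2: ACU (Thr) → AGU (Ser) — missense.
Codon 5: CAU (His) → AAU (Asn) — missense.
Codon 6: ACU (Thr) → GCU (Ala) — missense.
Synonymous: 0 of 4.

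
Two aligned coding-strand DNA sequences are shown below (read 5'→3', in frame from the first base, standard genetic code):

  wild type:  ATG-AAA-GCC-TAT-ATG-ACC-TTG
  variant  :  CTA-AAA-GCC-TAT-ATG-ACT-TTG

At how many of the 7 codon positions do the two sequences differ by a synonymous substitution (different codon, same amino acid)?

1

Codon 1: ATG Met / CTA Leu — nonsynonymous.
Codon 2: AAA Lys / AAA Lys — identical.
Codon 3: GCC Ala / GCC Ala — identical.
Codon 4: TAT Tyr / TAT Tyr — identical.
Codon 5: ATG Met / ATG Met — identical.
Codon 6: ACC Thr / ACT Thr — synonymous.
Codon 7: TTG Leu / TTG Leu — identical.
Synonymous differences: 1.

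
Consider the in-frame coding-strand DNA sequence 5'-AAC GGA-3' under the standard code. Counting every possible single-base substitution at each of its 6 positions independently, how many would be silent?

4

Codon 1 (AAC, Asn): 1 synonymous substitution.
Codon 2 (GGA, Gly): 3 synonymous substitutions.
Total: 1 + 3 = 4.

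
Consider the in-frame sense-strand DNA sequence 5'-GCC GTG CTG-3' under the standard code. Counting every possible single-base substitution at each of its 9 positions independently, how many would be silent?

10

Codon 1 (GCC, Ala): 3 synonymous substitutions.
Codon 2 (GTG, Val): 3 synonymous substitutions.
Codon 3 (CTG, Leu): 4 synonymous substitutions.
Total: 3 + 3 + 4 = 10.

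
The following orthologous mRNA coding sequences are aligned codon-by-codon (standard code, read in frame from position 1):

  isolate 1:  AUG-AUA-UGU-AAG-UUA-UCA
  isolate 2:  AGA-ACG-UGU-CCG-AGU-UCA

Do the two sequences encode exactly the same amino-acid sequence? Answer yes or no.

no

Codon 1: AUG Met / AGA Arg — nonsynonymous.
Codon 2: AUA Ile / ACG Thr — nonsynonymous.
Codon 3: UGU Cys / UGU Cys — identical.
Codon 4: AAG Lys / CCG Pro — nonsynonymous.
Codon 5: UUA Leu / AGU Ser — nonsynonymous.
Codon 6: UCA Ser / UCA Ser — identical.
Nonsynonymous differences: 4 → different protein.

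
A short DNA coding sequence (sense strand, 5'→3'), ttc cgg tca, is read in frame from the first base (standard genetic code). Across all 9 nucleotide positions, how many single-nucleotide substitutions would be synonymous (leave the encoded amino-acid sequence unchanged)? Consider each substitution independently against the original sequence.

8

Codon 1 (TTC, Phe): 1 synonymous substitution.
Codon 2 (CGG, Arg): 4 synonymous substitutions.
Codon 3 (TCA, Ser): 3 synonymous substitutions.
Total: 1 + 4 + 3 = 8.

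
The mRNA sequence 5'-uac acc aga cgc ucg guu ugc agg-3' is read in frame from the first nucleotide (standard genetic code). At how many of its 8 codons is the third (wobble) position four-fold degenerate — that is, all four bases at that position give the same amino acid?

4

Codon 1 UAC (Tyr): third position 2-fold.
Codon 2 ACC (Thr): third position 4-fold.
Codon 3 AGA (Arg): third position 2-fold.
Codon 4 CGC (Arg): third position 4-fold.
Codon 5 UCG (Ser): third position 4-fold.
Codon 6 GUU (Val): third position 4-fold.
Codon 7 UGC (Cys): third position 2-fold.
Codon 8 AGG (Arg): third position 2-fold.
Four-fold degenerate third positions: 4.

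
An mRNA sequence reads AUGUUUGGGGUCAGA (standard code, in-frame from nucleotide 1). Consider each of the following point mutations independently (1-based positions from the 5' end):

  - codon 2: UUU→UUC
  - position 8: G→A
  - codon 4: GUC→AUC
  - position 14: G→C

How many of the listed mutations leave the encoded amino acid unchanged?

1

Codon 2: UUU (Phe) → UUC (Phe) — synonymous.
Codon 3: GGG (Gly) → GAG (Glu) — missense.
Codon 4: GUC (Val) → AUC (Ile) — missense.
Codon 5: AGA (Arg) → ACA (Thr) — missense.
Synonymous: 1 of 4.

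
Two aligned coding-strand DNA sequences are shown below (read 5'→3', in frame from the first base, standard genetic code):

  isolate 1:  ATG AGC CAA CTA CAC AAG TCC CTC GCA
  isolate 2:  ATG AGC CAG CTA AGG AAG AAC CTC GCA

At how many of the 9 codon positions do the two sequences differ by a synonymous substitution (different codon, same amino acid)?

1

Codon 1: ATG Met / ATG Met — identical.
Codon 2: AGC Ser / AGC Ser — identical.
Codon 3: CAA Gln / CAG Gln — synonymous.
Codon 4: CTA Leu / CTA Leu — identical.
Codon 5: CAC His / AGG Arg — nonsynonymous.
Codon 6: AAG Lys / AAG Lys — identical.
Codon 7: TCC Ser / AAC Asn — nonsynonymous.
Codon 8: CTC Leu / CTC Leu — identical.
Codon 9: GCA Ala / GCA Ala — identical.
Synonymous differences: 1.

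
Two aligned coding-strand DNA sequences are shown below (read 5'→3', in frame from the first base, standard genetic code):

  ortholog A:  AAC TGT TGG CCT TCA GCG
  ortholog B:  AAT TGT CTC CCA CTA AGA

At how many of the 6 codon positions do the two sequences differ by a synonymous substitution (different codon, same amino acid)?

2

Codon 1: AAC Asn / AAT Asn — synonymous.
Codon 2: TGT Cys / TGT Cys — identical.
Codon 3: TGG Trp / CTC Leu — nonsynonymous.
Codon 4: CCT Pro / CCA Pro — synonymous.
Codon 5: TCA Ser / CTA Leu — nonsynonymous.
Codon 6: GCG Ala / AGA Arg — nonsynonymous.
Synonymous differences: 2.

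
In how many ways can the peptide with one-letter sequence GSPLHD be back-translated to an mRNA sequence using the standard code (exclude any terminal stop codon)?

2304

Gly: 4 codons.
Ser: 6 codons.
Pro: 4 codons.
Leu: 6 codons.
His: 2 codons.
Asp: 2 codons.
4 × 6 × 4 × 6 × 2 × 2 = 2304.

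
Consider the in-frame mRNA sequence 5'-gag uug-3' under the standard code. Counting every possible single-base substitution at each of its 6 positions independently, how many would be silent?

Codon 1 (GAG, Glu): 1 synonymous substitution.
Codon 2 (UUG, Leu): 2 synonymous substitutions.
Total: 1 + 2 = 3.

3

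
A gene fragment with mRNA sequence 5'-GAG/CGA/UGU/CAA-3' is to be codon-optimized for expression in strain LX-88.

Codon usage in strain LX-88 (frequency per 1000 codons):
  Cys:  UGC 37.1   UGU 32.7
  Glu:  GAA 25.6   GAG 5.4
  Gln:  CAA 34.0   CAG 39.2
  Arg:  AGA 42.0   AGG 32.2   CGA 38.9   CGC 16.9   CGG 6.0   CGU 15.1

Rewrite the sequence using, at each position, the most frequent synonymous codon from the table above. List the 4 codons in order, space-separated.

GAA AGA UGC CAG

Codon 1 (Glu): best is GAA at 25.6.
Codon 2 (Arg): best is AGA at 42.0.
Codon 3 (Cys): best is UGC at 37.1.
Codon 4 (Gln): best is CAG at 39.2.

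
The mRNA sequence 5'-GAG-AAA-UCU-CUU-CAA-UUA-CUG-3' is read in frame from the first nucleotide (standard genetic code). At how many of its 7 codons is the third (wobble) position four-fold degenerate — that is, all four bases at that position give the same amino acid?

3

Codon 1 GAG (Glu): third position 2-fold.
Codon 2 AAA (Lys): third position 2-fold.
Codon 3 UCU (Ser): third position 4-fold.
Codon 4 CUU (Leu): third position 4-fold.
Codon 5 CAA (Gln): third position 2-fold.
Codon 6 UUA (Leu): third position 2-fold.
Codon 7 CUG (Leu): third position 4-fold.
Four-fold degenerate third positions: 3.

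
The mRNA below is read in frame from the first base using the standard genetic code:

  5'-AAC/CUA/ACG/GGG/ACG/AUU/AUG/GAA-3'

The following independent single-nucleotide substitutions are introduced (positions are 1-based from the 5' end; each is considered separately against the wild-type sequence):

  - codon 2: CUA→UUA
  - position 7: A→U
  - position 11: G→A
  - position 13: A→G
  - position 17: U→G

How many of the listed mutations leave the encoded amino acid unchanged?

1

Codon 2: CUA (Leu) → UUA (Leu) — synonymous.
Codon 3: ACG (Thr) → UCG (Ser) — missense.
Codon 4: GGG (Gly) → GAG (Glu) — missense.
Codon 5: ACG (Thr) → GCG (Ala) — missense.
Codon 6: AUU (Ile) → AGU (Ser) — missense.
Synonymous: 1 of 5.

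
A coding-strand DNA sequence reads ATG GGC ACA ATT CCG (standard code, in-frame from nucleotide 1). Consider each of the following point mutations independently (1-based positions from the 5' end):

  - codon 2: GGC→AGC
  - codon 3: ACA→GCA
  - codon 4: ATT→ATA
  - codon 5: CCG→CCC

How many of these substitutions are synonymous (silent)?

2

Codon 2: GGC (Gly) → AGC (Ser) — missense.
Codon 3: ACA (Thr) → GCA (Ala) — missense.
Codon 4: ATT (Ile) → ATA (Ile) — synonymous.
Codon 5: CCG (Pro) → CCC (Pro) — synonymous.
Synonymous: 2 of 4.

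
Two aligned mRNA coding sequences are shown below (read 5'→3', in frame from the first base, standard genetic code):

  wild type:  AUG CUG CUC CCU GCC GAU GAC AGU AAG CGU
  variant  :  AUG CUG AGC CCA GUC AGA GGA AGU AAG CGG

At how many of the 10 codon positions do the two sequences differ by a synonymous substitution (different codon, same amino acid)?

2

Codon 1: AUG Met / AUG Met — identical.
Codon 2: CUG Leu / CUG Leu — identical.
Codon 3: CUC Leu / AGC Ser — nonsynonymous.
Codon 4: CCU Pro / CCA Pro — synonymous.
Codon 5: GCC Ala / GUC Val — nonsynonymous.
Codon 6: GAU Asp / AGA Arg — nonsynonymous.
Codon 7: GAC Asp / GGA Gly — nonsynonymous.
Codon 8: AGU Ser / AGU Ser — identical.
Codon 9: AAG Lys / AAG Lys — identical.
Codon 10: CGU Arg / CGG Arg — synonymous.
Synonymous differences: 2.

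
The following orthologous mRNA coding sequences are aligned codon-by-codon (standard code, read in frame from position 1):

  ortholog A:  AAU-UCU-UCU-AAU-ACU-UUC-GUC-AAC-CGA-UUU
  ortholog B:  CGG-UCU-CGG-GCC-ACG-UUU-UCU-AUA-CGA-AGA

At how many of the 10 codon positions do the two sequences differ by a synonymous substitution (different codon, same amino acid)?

2

Codon 1: AAU Asn / CGG Arg — nonsynonymous.
Codon 2: UCU Ser / UCU Ser — identical.
Codon 3: UCU Ser / CGG Arg — nonsynonymous.
Codon 4: AAU Asn / GCC Ala — nonsynonymous.
Codon 5: ACU Thr / ACG Thr — synonymous.
Codon 6: UUC Phe / UUU Phe — synonymous.
Codon 7: GUC Val / UCU Ser — nonsynonymous.
Codon 8: AAC Asn / AUA Ile — nonsynonymous.
Codon 9: CGA Arg / CGA Arg — identical.
Codon 10: UUU Phe / AGA Arg — nonsynonymous.
Synonymous differences: 2.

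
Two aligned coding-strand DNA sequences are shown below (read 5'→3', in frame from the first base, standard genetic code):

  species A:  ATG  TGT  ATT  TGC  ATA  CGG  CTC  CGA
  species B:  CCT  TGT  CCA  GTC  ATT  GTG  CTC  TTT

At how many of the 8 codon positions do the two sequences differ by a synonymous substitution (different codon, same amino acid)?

Codon 1: ATG Met / CCT Pro — nonsynonymous.
Codon 2: TGT Cys / TGT Cys — identical.
Codon 3: ATT Ile / CCA Pro — nonsynonymous.
Codon 4: TGC Cys / GTC Val — nonsynonymous.
Codon 5: ATA Ile / ATT Ile — synonymous.
Codon 6: CGG Arg / GTG Val — nonsynonymous.
Codon 7: CTC Leu / CTC Leu — identical.
Codon 8: CGA Arg / TTT Phe — nonsynonymous.
Synonymous differences: 1.

1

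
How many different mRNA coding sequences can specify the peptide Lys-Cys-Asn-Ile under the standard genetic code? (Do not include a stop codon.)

24

Lys: 2 codons.
Cys: 2 codons.
Asn: 2 codons.
Ile: 3 codons.
2 × 2 × 2 × 3 = 24.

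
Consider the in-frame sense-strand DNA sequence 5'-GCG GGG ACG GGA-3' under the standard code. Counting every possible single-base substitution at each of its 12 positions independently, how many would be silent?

12

Codon 1 (GCG, Ala): 3 synonymous substitutions.
Codon 2 (GGG, Gly): 3 synonymous substitutions.
Codon 3 (ACG, Thr): 3 synonymous substitutions.
Codon 4 (GGA, Gly): 3 synonymous substitutions.
Total: 3 + 3 + 3 + 3 = 12.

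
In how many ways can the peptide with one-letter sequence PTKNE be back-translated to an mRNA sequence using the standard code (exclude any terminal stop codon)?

Pro: 4 codons.
Thr: 4 codons.
Lys: 2 codons.
Asn: 2 codons.
Glu: 2 codons.
4 × 4 × 2 × 2 × 2 = 128.

128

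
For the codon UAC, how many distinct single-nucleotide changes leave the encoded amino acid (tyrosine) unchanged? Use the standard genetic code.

1

Position 1: none → 0 synonymous.
Position 2: none → 0 synonymous.
Position 3: UAU → 1 synonymous.
Total: 0 + 0 + 1 = 1.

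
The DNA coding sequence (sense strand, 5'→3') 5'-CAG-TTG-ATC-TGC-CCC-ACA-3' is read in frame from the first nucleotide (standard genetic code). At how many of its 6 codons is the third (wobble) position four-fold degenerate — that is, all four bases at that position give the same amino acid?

2

Codon 1 CAG (Gln): third position 2-fold.
Codon 2 TTG (Leu): third position 2-fold.
Codon 3 ATC (Ile): third position 3-fold.
Codon 4 TGC (Cys): third position 2-fold.
Codon 5 CCC (Pro): third position 4-fold.
Codon 6 ACA (Thr): third position 4-fold.
Four-fold degenerate third positions: 2.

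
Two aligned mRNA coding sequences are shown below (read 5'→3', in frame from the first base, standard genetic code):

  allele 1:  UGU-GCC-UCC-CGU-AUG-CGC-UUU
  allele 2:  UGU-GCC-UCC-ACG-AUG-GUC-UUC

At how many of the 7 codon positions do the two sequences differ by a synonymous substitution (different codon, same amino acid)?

Codon 1: UGU Cys / UGU Cys — identical.
Codon 2: GCC Ala / GCC Ala — identical.
Codon 3: UCC Ser / UCC Ser — identical.
Codon 4: CGU Arg / ACG Thr — nonsynonymous.
Codon 5: AUG Met / AUG Met — identical.
Codon 6: CGC Arg / GUC Val — nonsynonymous.
Codon 7: UUU Phe / UUC Phe — synonymous.
Synonymous differences: 1.

1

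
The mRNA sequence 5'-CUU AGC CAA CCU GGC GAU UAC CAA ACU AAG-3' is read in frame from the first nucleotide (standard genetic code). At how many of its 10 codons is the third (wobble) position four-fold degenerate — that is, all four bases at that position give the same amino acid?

Codon 1 CUU (Leu): third position 4-fold.
Codon 2 AGC (Ser): third position 2-fold.
Codon 3 CAA (Gln): third position 2-fold.
Codon 4 CCU (Pro): third position 4-fold.
Codon 5 GGC (Gly): third position 4-fold.
Codon 6 GAU (Asp): third position 2-fold.
Codon 7 UAC (Tyr): third position 2-fold.
Codon 8 CAA (Gln): third position 2-fold.
Codon 9 ACU (Thr): third position 4-fold.
Codon 10 AAG (Lys): third position 2-fold.
Four-fold degenerate third positions: 4.

4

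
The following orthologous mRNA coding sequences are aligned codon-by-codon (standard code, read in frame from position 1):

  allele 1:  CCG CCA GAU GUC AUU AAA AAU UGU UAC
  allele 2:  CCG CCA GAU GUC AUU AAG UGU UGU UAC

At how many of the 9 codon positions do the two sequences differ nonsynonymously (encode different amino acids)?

1

Codon 1: CCG Pro / CCG Pro — identical.
Codon 2: CCA Pro / CCA Pro — identical.
Codon 3: GAU Asp / GAU Asp — identical.
Codon 4: GUC Val / GUC Val — identical.
Codon 5: AUU Ile / AUU Ile — identical.
Codon 6: AAA Lys / AAG Lys — synonymous.
Codon 7: AAU Asn / UGU Cys — nonsynonymous.
Codon 8: UGU Cys / UGU Cys — identical.
Codon 9: UAC Tyr / UAC Tyr — identical.
Nonsynonymous differences: 1.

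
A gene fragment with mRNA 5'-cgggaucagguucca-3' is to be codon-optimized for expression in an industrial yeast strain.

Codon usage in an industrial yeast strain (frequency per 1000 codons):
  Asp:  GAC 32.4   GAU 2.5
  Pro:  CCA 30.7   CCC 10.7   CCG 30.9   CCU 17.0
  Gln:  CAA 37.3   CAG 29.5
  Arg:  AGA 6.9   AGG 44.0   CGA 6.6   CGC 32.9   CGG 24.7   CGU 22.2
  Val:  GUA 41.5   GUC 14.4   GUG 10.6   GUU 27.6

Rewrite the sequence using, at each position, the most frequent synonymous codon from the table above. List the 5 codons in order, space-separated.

Codon 1 (Arg): best is AGG at 44.0.
Codon 2 (Asp): best is GAC at 32.4.
Codon 3 (Gln): best is CAA at 37.3.
Codon 4 (Val): best is GUA at 41.5.
Codon 5 (Pro): best is CCG at 30.9.

AGG GAC CAA GUA CCG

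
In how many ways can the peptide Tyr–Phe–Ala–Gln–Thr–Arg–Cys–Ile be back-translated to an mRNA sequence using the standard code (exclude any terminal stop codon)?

Tyr: 2 codons.
Phe: 2 codons.
Ala: 4 codons.
Gln: 2 codons.
Thr: 4 codons.
Arg: 6 codons.
Cys: 2 codons.
Ile: 3 codons.
2 × 2 × 4 × 2 × 4 × 6 × 2 × 3 = 4608.

4608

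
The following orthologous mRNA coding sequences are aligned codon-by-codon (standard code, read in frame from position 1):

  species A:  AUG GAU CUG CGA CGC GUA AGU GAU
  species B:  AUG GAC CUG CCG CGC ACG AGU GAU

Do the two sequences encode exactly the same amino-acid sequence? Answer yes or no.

Codon 1: AUG Met / AUG Met — identical.
Codon 2: GAU Asp / GAC Asp — synonymous.
Codon 3: CUG Leu / CUG Leu — identical.
Codon 4: CGA Arg / CCG Pro — nonsynonymous.
Codon 5: CGC Arg / CGC Arg — identical.
Codon 6: GUA Val / ACG Thr — nonsynonymous.
Codon 7: AGU Ser / AGU Ser — identical.
Codon 8: GAU Asp / GAU Asp — identical.
Nonsynonymous differences: 2 → different protein.

no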